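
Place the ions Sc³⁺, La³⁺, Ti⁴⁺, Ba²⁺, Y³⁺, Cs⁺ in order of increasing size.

Ti⁴⁺ < Sc³⁺ < Y³⁺ < La³⁺ < Ba²⁺ < Cs⁺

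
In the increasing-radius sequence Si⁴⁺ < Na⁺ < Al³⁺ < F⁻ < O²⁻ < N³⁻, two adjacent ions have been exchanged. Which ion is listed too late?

Al³⁺

Scanning neighbour by neighbour, only Na⁺/Al³⁺ violates a trend: Al³⁺ and Na⁺ share 10 electrons; the higher nuclear charge on Al (Z=13) contracts it more, so Al³⁺ < Na⁺. That makes Al³⁺ the one sitting a position late relative to where it belongs.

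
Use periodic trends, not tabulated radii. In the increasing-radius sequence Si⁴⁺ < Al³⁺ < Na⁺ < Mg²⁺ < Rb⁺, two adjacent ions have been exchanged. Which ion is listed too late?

Mg²⁺

The pair Na⁺, Mg²⁺ is the wrong way round — both have 10 electrons but Z(Mg)=12 > Z(Na)=11, so Mg²⁺ should be the smaller of the two. All other adjacent pairs agree with periodic trends, so Mg²⁺ is the misplaced ion.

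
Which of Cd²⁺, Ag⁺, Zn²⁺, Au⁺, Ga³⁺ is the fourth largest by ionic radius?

Zn²⁺

First list Z and electron count for each: Ga³⁺: 28 e⁻, Z=31, Zn²⁺: 28 e⁻, Z=30, Cd²⁺: 46 e⁻, Z=48, Ag⁺: 46 e⁻, Z=47, Au⁺: 78 e⁻, Z=79. Ga³⁺ < Zn²⁺ (both 28 e⁻, Z=31>30); Zn²⁺ < Cd²⁺ (same group, 1 shell fewer); Cd²⁺ < Ag⁺ (both 46 e⁻, Z=48>47); Ag⁺ < Au⁺ (same group, period 5 vs 6).
Ordering: Ga³⁺ < Zn²⁺ < Cd²⁺ < Ag⁺ < Au⁺. The fourth largest is Zn²⁺.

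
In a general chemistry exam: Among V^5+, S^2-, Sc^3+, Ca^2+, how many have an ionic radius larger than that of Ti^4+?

These species are isoelectronic with 18 electrons. The only difference is the number of protons: V^5+ (Z=23), Ti^4+ (Z=22), Sc^3+ (Z=21), Ca^2+ (Z=20), S^2- (Z=16). The strongest nuclear pull (V^5+) gives the smallest ion.
Relative to Ti^4+, the ions that are larger are Sc^3+, Ca^2+, S^2-. So 3 are larger.

3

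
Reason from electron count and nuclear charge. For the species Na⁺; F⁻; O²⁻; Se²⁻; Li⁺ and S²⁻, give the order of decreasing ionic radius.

First list Z and electron count for each: Li⁺ (Z=3, 2 e⁻), Na⁺ (Z=11, 10 e⁻), F⁻ (Z=9, 10 e⁻), O²⁻ (Z=8, 10 e⁻), S²⁻ (Z=16, 18 e⁻), Se²⁻ (Z=34, 36 e⁻). Li⁺ < Na⁺ (same group, 1 shell fewer); Na⁺ < F⁻ (both 10 e⁻, Z=11>9); F⁻ < O²⁻ (isoelectronic, higher Z=9 is smaller); O²⁻ < S²⁻ (same group, 1 shell fewer); S²⁻ < Se²⁻ (same group, period 3 vs 4).

Se²⁻ > S²⁻ > O²⁻ > F⁻ > Na⁺ > Li⁺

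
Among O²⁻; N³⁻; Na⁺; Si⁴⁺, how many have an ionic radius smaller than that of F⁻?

Each ion has 10 electrons. The ranking follows nuclear charge in reverse — greater Z gives a smaller radius. Si⁴⁺ (Z=14), Na⁺ (Z=11), F⁻ (Z=9), O²⁻ (Z=8), N³⁻ (Z=7).
Placing each against F⁻: smaller — Si⁴⁺, Na⁺; larger — O²⁻, N³⁻. That's 2.

2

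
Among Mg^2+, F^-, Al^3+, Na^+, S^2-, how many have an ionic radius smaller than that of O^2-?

4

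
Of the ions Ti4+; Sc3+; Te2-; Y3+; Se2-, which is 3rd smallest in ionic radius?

First list Z and electron count for each: Ti4+ (Z=22, 18 e⁻), Sc3+ (Z=21, 18 e⁻), Y3+ (Z=39, 36 e⁻), Se2- (Z=34, 36 e⁻), Te2- (Z=52, 54 e⁻). Ti4+ < Sc3+ (both 18 e⁻, Z=22>21); Sc3+ < Y3+ (same group, 1 shell fewer); Y3+ < Se2- (both 36 e⁻, Z=39>34); Se2- < Te2- (same group, period 4 vs 5).
So the order is Ti4+ < Sc3+ < Y3+ < Se2- < Te2-; the 3rd-smallest ion is Y3+.

Y3+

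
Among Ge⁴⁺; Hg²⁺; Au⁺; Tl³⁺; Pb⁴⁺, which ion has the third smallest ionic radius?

Work out protons and electrons: Ge⁴⁺: 28 e⁻, Z=32, Pb⁴⁺: 78 e⁻, Z=82, Tl³⁺: 78 e⁻, Z=81, Hg²⁺: 78 e⁻, Z=80, Au⁺: 78 e⁻, Z=79. Ge⁴⁺ < Pb⁴⁺ (same group, period 4 vs 6); Pb⁴⁺ < Tl³⁺ (both 78 e⁻, Z=82>81); Tl³⁺ < Hg²⁺ (both 78 e⁻, Z=81>80); Hg²⁺ < Au⁺ (isoelectronic, higher Z=80 is smaller).
Full ascending order: Ge⁴⁺ < Pb⁴⁺ < Tl³⁺ < Hg²⁺ < Au⁺. Counting from the smallest, position 3 is Tl³⁺.

Tl³⁺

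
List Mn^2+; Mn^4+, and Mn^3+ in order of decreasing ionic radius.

These are all Mn ions. Removing more electrons (higher positive charge) pulls the remaining electrons in closer, so Mn^4+ is smallest and Mn^2+ is largest.

Mn^2+ > Mn^3+ > Mn^4+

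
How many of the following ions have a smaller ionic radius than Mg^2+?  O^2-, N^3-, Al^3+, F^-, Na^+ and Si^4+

2

All of these have 10 electrons (isoelectronic). With the same electron cloud, the ion with the most protons pulls it in tightest. Nuclear charges: Si^4+ (Z=14), Al^3+ (Z=13), Mg^2+ (Z=12), Na^+ (Z=11), F^- (Z=9), O^2- (Z=8), N^3- (Z=7). Highest Z is smallest.
Ordering all of them (including Mg^2+) by radius gives Si^4+ < Al^3+ < Mg^2+ < Na^+ < F^- < O^2- < N^3-. So 2 are smaller.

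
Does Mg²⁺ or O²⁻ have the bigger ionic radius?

Each ion has 10 electrons. The ranking follows nuclear charge in reverse — greater Z gives a smaller radius. Mg²⁺ (Z=12), O²⁻ (Z=8).

O²⁻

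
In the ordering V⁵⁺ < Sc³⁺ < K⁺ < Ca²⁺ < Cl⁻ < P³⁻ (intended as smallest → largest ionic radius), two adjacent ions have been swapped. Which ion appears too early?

K⁺

Compare adjacent ions: both have 18 electrons but Z(Ca)=20 > Z(K)=19, so Ca²⁺ should be the smaller of the two — yet in this increasing list K⁺ sits before Ca²⁺. Nothing else is reversed, so K⁺ should move one place to the right.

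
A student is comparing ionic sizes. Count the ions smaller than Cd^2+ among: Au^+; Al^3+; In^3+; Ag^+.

2

Tabulating Z and e⁻: Al^3+ has 10 e⁻ (Z=13), In^3+ has 46 e⁻ (Z=49), Cd^2+ has 46 e⁻ (Z=48), Ag^+ has 46 e⁻ (Z=47), Au^+ has 78 e⁻ (Z=79). Al^3+ < In^3+ (same group, 2 shells fewer); In^3+ < Cd^2+ (both 46 e⁻, Z=49>48); Cd^2+ < Ag^+ (both 46 e⁻, Z=48>47); Ag^+ < Au^+ (same group, 1 shell fewer).
Overall: Al^3+ < In^3+ < Cd^2+ < Ag^+ < Au^+. Cd^2+ has 2 below it and 2 above. That's 2.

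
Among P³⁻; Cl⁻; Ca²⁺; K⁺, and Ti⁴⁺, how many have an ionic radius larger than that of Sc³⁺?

Isoelectronic series (18 e⁻ each). Size is set by nuclear charge: more protons means a smaller ion. Ti⁴⁺ (Z=22), Sc³⁺ (Z=21), Ca²⁺ (Z=20), K⁺ (Z=19), Cl⁻ (Z=17), P³⁻ (Z=15).
Placing each against Sc³⁺: smaller — Ti⁴⁺; larger — Ca²⁺, K⁺, Cl⁻, P³⁻. Count: 4.

4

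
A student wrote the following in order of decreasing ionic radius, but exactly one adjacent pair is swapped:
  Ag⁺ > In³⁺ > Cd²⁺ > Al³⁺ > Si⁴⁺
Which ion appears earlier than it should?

In³⁺

The pair In³⁺, Cd²⁺ is the wrong way round — both have 46 electrons but Z(In)=49 > Z(Cd)=48, so In³⁺ should be the smaller of the two. All other adjacent pairs agree with periodic trends, so In³⁺ is the misplaced ion.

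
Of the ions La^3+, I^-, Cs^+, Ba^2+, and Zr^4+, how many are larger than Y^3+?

Tabulating Z and e⁻: Zr^4+ (Z=40, 36 e⁻), Y^3+ (Z=39, 36 e⁻), La^3+ (Z=57, 54 e⁻), Ba^2+ (Z=56, 54 e⁻), Cs^+ (Z=55, 54 e⁻), I^- (Z=53, 54 e⁻). Zr^4+ < Y^3+ (isoelectronic, higher Z=40 is smaller); Y^3+ < La^3+ (same group, period 5 vs 6); La^3+ < Ba^2+ (isoelectronic, higher Z=57 is smaller); Ba^2+ < Cs^+ (both 54 e⁻, Z=56>55); Cs^+ < I^- (both 54 e⁻, Z=55>53).
Ordering all of them (including Y^3+) by radius gives Zr^4+ < Y^3+ < La^3+ < Ba^2+ < Cs^+ < I^-. Count: 4.

4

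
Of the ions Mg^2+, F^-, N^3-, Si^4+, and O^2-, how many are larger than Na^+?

3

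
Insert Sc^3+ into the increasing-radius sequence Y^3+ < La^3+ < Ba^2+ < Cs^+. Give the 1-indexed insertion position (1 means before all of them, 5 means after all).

Tabulating Z and e⁻: Sc^3+ (Z=21, 18 e⁻), Y^3+ (Z=39, 36 e⁻), La^3+ (Z=57, 54 e⁻), Ba^2+ (Z=56, 54 e⁻), Cs^+ (Z=55, 54 e⁻). Sc^3+ < Y^3+ (same group, period 4 vs 5); Y^3+ < La^3+ (same group, 1 shell fewer); La^3+ < Ba^2+ (isoelectronic, higher Z=57 is smaller); Ba^2+ < Cs^+ (both 54 e⁻, Z=56>55).
Putting Sc^3+ in gives Sc^3+ < Y^3+ < La^3+ < Ba^2+ < Cs^+; it lands at slot 1.

1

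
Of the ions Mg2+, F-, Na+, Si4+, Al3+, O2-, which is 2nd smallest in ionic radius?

Isoelectronic series (10 e⁻ each). Size is set by nuclear charge: more protons means a smaller ion. Si4+ (Z=14), Al3+ (Z=13), Mg2+ (Z=12), Na+ (Z=11), F- (Z=9), O2- (Z=8).
Full ascending order: Si4+ < Al3+ < Mg2+ < Na+ < F- < O2-. Counting from the smallest, position 2 is Al3+.

Al3+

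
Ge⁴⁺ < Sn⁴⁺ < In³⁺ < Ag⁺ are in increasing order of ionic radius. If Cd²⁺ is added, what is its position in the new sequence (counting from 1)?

4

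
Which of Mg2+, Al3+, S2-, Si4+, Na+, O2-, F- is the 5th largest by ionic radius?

Mg2+

First list Z and electron count for each: Si4+ (Z=14, 10 e⁻), Al3+ (Z=13, 10 e⁻), Mg2+ (Z=12, 10 e⁻), Na+ (Z=11, 10 e⁻), F- (Z=9, 10 e⁻), O2- (Z=8, 10 e⁻), S2- (Z=16, 18 e⁻). Si4+ < Al3+ (both 10 e⁻, Z=14>13); Al3+ < Mg2+ (both 10 e⁻, Z=13>12); Mg2+ < Na+ (both 10 e⁻, Z=12>11); Na+ < F- (both 10 e⁻, Z=11>9); F- < O2- (isoelectronic, higher Z=9 is smaller); O2- < S2- (same group, 1 shell fewer).
That gives Si4+ < Al3+ < Mg2+ < Na+ < F- < O2- < S2-. From the largest end, number 5 is Mg2+.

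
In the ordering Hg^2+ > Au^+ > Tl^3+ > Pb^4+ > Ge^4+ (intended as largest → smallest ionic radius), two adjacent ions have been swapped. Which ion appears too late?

The pair Hg^2+, Au^+ is the wrong way round — Hg^2+ and Au^+ share 78 electrons; the higher nuclear charge on Hg (Z=80) contracts it more, so Hg^2+ < Au^+. All other adjacent pairs agree with periodic trends, so Au^+ is the misplaced ion.

Au^+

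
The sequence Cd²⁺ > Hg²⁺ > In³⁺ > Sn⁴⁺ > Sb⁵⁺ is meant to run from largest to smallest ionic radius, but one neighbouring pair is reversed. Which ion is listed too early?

Check each adjacent pair. Cd²⁺ and Hg²⁺ are reversed: Cd²⁺ and Hg²⁺ are in one column with the same charge; the lighter period-5 ion has one fewer shell and is smaller. No other neighbouring pair contradicts the periodic trends, so Cd²⁺ is the ion listed too early.

Cd²⁺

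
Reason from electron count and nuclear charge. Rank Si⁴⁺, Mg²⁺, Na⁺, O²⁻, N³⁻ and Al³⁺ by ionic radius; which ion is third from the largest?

Each ion has 10 electrons. The ranking follows nuclear charge in reverse — greater Z gives a smaller radius. Si⁴⁺ (Z=14), Al³⁺ (Z=13), Mg²⁺ (Z=12), Na⁺ (Z=11), O²⁻ (Z=8), N³⁻ (Z=7).
Ordering: Si⁴⁺ < Al³⁺ < Mg²⁺ < Na⁺ < O²⁻ < N³⁻. The third largest is Na⁺.

Na⁺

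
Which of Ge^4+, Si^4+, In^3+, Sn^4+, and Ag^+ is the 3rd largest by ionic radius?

Electron counts and nuclear charges: Si^4+ (Z=14, 10 e⁻), Ge^4+ (Z=32, 28 e⁻), Sn^4+ (Z=50, 46 e⁻), In^3+ (Z=49, 46 e⁻), Ag^+ (Z=47, 46 e⁻). Si^4+ < Ge^4+ (same group, period 3 vs 4); Ge^4+ < Sn^4+ (same group, 1 shell fewer); Sn^4+ < In^3+ (both 46 e⁻, Z=50>49); In^3+ < Ag^+ (both 46 e⁻, Z=49>47).
Full ascending order: Si^4+ < Ge^4+ < Sn^4+ < In^3+ < Ag^+. Counting from the largest, position 3 is Sn^4+.

Sn^4+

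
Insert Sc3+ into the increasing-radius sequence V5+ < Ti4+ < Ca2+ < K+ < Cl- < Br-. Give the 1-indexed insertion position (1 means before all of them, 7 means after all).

Tabulating Z and e⁻: V5+ (Z=23, 18 e⁻), Ti4+ (Z=22, 18 e⁻), Sc3+ (Z=21, 18 e⁻), Ca2+ (Z=20, 18 e⁻), K+ (Z=19, 18 e⁻), Cl- (Z=17, 18 e⁻), Br- (Z=35, 36 e⁻). V5+ < Ti4+ (isoelectronic, higher Z=23 is smaller); Ti4+ < Sc3+ (both 18 e⁻, Z=22>21); Sc3+ < Ca2+ (isoelectronic, higher Z=21 is smaller); Ca2+ < K+ (both 18 e⁻, Z=20>19); K+ < Cl- (isoelectronic, higher Z=19 is smaller); Cl- < Br- (same group, period 3 vs 4).
Merged order: V5+ < Ti4+ < Sc3+ < Ca2+ < K+ < Cl- < Br- — Sc3+ is number 3.

3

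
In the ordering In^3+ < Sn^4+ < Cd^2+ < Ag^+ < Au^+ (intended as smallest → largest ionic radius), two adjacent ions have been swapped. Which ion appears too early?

In^3+

The pair In^3+, Sn^4+ is the wrong way round — Sn^4+ and In^3+ share 46 electrons; the higher nuclear charge on Sn (Z=50) contracts it more, so Sn^4+ < In^3+. All other adjacent pairs agree with periodic trends, so In^3+ is the misplaced ion.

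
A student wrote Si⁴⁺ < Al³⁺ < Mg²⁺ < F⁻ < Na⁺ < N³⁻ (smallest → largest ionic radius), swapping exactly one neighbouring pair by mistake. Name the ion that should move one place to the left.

Scanning neighbour by neighbour, only F⁻/Na⁺ violates a trend: they are isoelectronic (10 e⁻) and Na has more protons than F (11 vs 9), making Na⁺ smaller. That makes Na⁺ the one sitting a position late relative to where it belongs.

Na⁺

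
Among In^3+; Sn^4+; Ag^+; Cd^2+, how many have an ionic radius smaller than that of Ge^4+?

0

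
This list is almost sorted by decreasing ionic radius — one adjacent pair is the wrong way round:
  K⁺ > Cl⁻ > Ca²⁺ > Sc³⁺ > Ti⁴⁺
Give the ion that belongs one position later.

K⁺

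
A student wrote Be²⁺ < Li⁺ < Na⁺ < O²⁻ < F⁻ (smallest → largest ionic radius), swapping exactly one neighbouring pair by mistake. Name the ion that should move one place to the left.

F⁻

The pair O²⁻, F⁻ is the wrong way round — both have 10 electrons but Z(F)=9 > Z(O)=8, so F⁻ should be the smaller of the two. All other adjacent pairs agree with periodic trends, so F⁻ is the misplaced ion.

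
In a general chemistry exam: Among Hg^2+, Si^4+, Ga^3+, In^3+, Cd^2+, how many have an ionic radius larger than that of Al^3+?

4

Si^4+ has 10 e⁻ (Z=14), Al^3+ has 10 e⁻ (Z=13), Ga^3+ has 28 e⁻ (Z=31), In^3+ has 46 e⁻ (Z=49), Cd^2+ has 46 e⁻ (Z=48), Hg^2+ has 78 e⁻ (Z=80). Si^4+ < Al^3+ (isoelectronic, higher Z=14 is smaller); Al^3+ < Ga^3+ (same group, period 3 vs 4); Ga^3+ < In^3+ (same group, 1 shell fewer); In^3+ < Cd^2+ (isoelectronic, higher Z=49 is smaller); Cd^2+ < Hg^2+ (same group, period 5 vs 6).
Relative to Al^3+, the ions that are larger are Ga^3+, In^3+, Cd^2+, Hg^2+. Count: 4.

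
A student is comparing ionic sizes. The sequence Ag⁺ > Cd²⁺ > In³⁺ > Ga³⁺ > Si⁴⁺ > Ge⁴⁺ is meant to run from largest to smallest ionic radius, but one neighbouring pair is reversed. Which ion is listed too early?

Si⁴⁺

Check each adjacent pair. Si⁴⁺ and Ge⁴⁺ are reversed: same group and charge — period 3 sits above period 4, so Si⁴⁺ is smaller. No other neighbouring pair contradicts the periodic trends, so Si⁴⁺ is the ion listed too early.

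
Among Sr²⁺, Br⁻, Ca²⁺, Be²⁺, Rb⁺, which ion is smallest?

Be²⁺

Electron counts and nuclear charges: Be²⁺ (Z=4, 2 e⁻), Ca²⁺ (Z=20, 18 e⁻), Sr²⁺ (Z=38, 36 e⁻), Rb⁺ (Z=37, 36 e⁻), Br⁻ (Z=35, 36 e⁻). Be²⁺ < Ca²⁺ (same group, 2 shells fewer); Ca²⁺ < Sr²⁺ (same group, 1 shell fewer); Sr²⁺ < Rb⁺ (both 36 e⁻, Z=38>37); Rb⁺ < Br⁻ (both 36 e⁻, Z=37>35).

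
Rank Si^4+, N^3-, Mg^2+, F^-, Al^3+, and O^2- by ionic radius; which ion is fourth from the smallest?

F^-

Each ion has 10 electrons. The ranking follows nuclear charge in reverse — greater Z gives a smaller radius. Si^4+ (Z=14), Al^3+ (Z=13), Mg^2+ (Z=12), F^- (Z=9), O^2- (Z=8), N^3- (Z=7).
So the order is Si^4+ < Al^3+ < Mg^2+ < F^- < O^2- < N^3-; the 4th-smallest ion is F^-.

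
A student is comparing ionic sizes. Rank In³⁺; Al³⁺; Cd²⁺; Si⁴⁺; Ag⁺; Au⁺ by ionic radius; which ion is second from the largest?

Ag⁺

Tabulating Z and e⁻: Si⁴⁺ (Z=14, 10 e⁻), Al³⁺ (Z=13, 10 e⁻), In³⁺ (Z=49, 46 e⁻), Cd²⁺ (Z=48, 46 e⁻), Ag⁺ (Z=47, 46 e⁻), Au⁺ (Z=79, 78 e⁻). Si⁴⁺ < Al³⁺ (isoelectronic, higher Z=14 is smaller); Al³⁺ < In³⁺ (same group, period 3 vs 5); In³⁺ < Cd²⁺ (isoelectronic, higher Z=49 is smaller); Cd²⁺ < Ag⁺ (isoelectronic, higher Z=48 is smaller); Ag⁺ < Au⁺ (same group, 1 shell fewer).
Ordering: Si⁴⁺ < Al³⁺ < In³⁺ < Cd²⁺ < Ag⁺ < Au⁺. The second largest is Ag⁺.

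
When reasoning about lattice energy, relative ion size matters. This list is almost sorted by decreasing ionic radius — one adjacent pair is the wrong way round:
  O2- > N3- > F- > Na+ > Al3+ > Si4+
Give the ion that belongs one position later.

O2-

Compare adjacent ions: O2- and N3- share 10 electrons; the higher nuclear charge on O (Z=8) contracts it more, so O2- < N3- — yet in this decreasing list O2- sits before N3-. Nothing else is reversed, so O2- should move one place to the right.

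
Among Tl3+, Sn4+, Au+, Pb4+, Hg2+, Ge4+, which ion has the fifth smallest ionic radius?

Ge4+ (Z=32, 28 e⁻), Sn4+ (Z=50, 46 e⁻), Pb4+ (Z=82, 78 e⁻), Tl3+ (Z=81, 78 e⁻), Hg2+ (Z=80, 78 e⁻), Au+ (Z=79, 78 e⁻). Ge4+ < Sn4+ (same group, 1 shell fewer); Sn4+ < Pb4+ (same group, 1 shell fewer); Pb4+ < Tl3+ (isoelectronic, higher Z=82 is smaller); Tl3+ < Hg2+ (both 78 e⁻, Z=81>80); Hg2+ < Au+ (both 78 e⁻, Z=80>79).
Ordering: Ge4+ < Sn4+ < Pb4+ < Tl3+ < Hg2+ < Au+. The fifth smallest is Hg2+.

Hg2+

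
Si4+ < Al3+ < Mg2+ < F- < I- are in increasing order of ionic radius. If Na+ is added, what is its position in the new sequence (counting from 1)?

Si4+: 10 e⁻, Z=14, Al3+: 10 e⁻, Z=13, Mg2+: 10 e⁻, Z=12, Na+: 10 e⁻, Z=11, F-: 10 e⁻, Z=9, I-: 54 e⁻, Z=53. Si4+ < Al3+ (isoelectronic, higher Z=14 is smaller); Al3+ < Mg2+ (isoelectronic, higher Z=13 is smaller); Mg2+ < Na+ (both 10 e⁻, Z=12>11); Na+ < F- (isoelectronic, higher Z=11 is smaller); F- < I- (same group, period 2 vs 5).
Merged order: Si4+ < Al3+ < Mg2+ < Na+ < F- < I- — Na+ is number 4.

4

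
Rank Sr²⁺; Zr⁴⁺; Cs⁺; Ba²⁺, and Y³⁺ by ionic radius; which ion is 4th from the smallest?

Ba²⁺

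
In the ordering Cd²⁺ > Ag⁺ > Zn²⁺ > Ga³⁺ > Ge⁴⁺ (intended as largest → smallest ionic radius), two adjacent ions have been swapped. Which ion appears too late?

Ag⁺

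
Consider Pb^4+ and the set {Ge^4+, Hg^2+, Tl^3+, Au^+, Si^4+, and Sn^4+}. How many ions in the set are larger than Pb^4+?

First list Z and electron count for each: Si^4+ (Z=14, 10 e⁻), Ge^4+ (Z=32, 28 e⁻), Sn^4+ (Z=50, 46 e⁻), Pb^4+ (Z=82, 78 e⁻), Tl^3+ (Z=81, 78 e⁻), Hg^2+ (Z=80, 78 e⁻), Au^+ (Z=79, 78 e⁻). Si^4+ < Ge^4+ (same group, period 3 vs 4); Ge^4+ < Sn^4+ (same group, period 4 vs 5); Sn^4+ < Pb^4+ (same group, period 5 vs 6); Pb^4+ < Tl^3+ (both 78 e⁻, Z=82>81); Tl^3+ < Hg^2+ (both 78 e⁻, Z=81>80); Hg^2+ < Au^+ (isoelectronic, higher Z=80 is smaller).
Relative to Pb^4+, the ions that are larger are Tl^3+, Hg^2+, Au^+. That's 3.

3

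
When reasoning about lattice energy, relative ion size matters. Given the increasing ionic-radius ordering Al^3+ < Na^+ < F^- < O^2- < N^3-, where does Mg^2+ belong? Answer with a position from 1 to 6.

These species are isoelectronic with 10 electrons. The only difference is the number of protons: Al^3+ (Z=13), Mg^2+ (Z=12), Na^+ (Z=11), F^- (Z=9), O^2- (Z=8), N^3- (Z=7). The strongest nuclear pull (Al^3+) gives the smallest ion.
The complete sequence is Al^3+ < Mg^2+ < Na^+ < F^- < O^2- < N^3-. Mg^2+ sits at position 2.

2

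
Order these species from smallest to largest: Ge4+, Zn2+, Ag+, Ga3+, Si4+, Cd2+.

First list Z and electron count for each: Si4+ (Z=14, 10 e⁻), Ge4+ (Z=32, 28 e⁻), Ga3+ (Z=31, 28 e⁻), Zn2+ (Z=30, 28 e⁻), Cd2+ (Z=48, 46 e⁻), Ag+ (Z=47, 46 e⁻). Si4+ < Ge4+ (same group, 1 shell fewer); Ge4+ < Ga3+ (isoelectronic, higher Z=32 is smaller); Ga3+ < Zn2+ (both 28 e⁻, Z=31>30); Zn2+ < Cd2+ (same group, period 4 vs 5); Cd2+ < Ag+ (isoelectronic, higher Z=48 is smaller).

Si4+ < Ge4+ < Ga3+ < Zn2+ < Cd2+ < Ag+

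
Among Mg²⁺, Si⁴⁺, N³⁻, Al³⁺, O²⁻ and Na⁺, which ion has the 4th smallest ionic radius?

All of these have 10 electrons (isoelectronic). With the same electron cloud, the ion with the most protons pulls it in tightest. Nuclear charges: Si⁴⁺ (Z=14), Al³⁺ (Z=13), Mg²⁺ (Z=12), Na⁺ (Z=11), O²⁻ (Z=8), N³⁻ (Z=7). Highest Z is smallest.
Ordering: Si⁴⁺ < Al³⁺ < Mg²⁺ < Na⁺ < O²⁻ < N³⁻. The 4th smallest is Na⁺.

Na⁺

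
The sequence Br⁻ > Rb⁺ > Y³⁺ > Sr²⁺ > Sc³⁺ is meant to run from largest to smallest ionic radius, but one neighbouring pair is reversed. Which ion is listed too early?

Y³⁺

Check each adjacent pair. Y³⁺ and Sr²⁺ are reversed: both have 36 electrons but Z(Y)=39 > Z(Sr)=38, so Y³⁺ should be the smaller of the two. No other neighbouring pair contradicts the periodic trends, so Y³⁺ is the ion listed too early.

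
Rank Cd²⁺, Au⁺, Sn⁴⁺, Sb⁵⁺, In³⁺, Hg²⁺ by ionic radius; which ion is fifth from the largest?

Sn⁴⁺

Electron counts and nuclear charges: Sb⁵⁺ has 46 e⁻ (Z=51), Sn⁴⁺ has 46 e⁻ (Z=50), In³⁺ has 46 e⁻ (Z=49), Cd²⁺ has 46 e⁻ (Z=48), Hg²⁺ has 78 e⁻ (Z=80), Au⁺ has 78 e⁻ (Z=79). Sb⁵⁺ < Sn⁴⁺ (both 46 e⁻, Z=51>50); Sn⁴⁺ < In³⁺ (both 46 e⁻, Z=50>49); In³⁺ < Cd²⁺ (isoelectronic, higher Z=49 is smaller); Cd²⁺ < Hg²⁺ (same group, 1 shell fewer); Hg²⁺ < Au⁺ (both 78 e⁻, Z=80>79).
That gives Sb⁵⁺ < Sn⁴⁺ < In³⁺ < Cd²⁺ < Hg²⁺ < Au⁺. From the largest end, number 5 is Sn⁴⁺.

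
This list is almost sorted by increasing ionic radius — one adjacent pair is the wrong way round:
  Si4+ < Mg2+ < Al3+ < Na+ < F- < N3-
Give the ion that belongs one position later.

Compare adjacent ions: Al3+ and Mg2+ share 10 electrons; the higher nuclear charge on Al (Z=13) contracts it more, so Al3+ < Mg2+ — yet in this increasing list Mg2+ sits before Al3+. Nothing else is reversed, so Mg2+ should move one place to the right.

Mg2+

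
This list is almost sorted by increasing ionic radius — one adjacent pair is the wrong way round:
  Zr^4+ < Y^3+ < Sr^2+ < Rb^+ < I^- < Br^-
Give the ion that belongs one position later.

Compare adjacent ions: both in group 17 with the same charge; Br^- (period 4) has the smaller radius — yet in this increasing list I^- sits before Br^-. Nothing else is reversed, so I^- should move one place to the right.

I^-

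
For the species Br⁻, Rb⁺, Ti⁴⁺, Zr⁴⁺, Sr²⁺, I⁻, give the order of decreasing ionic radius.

I⁻ > Br⁻ > Rb⁺ > Sr²⁺ > Zr⁴⁺ > Ti⁴⁺

Electron counts and nuclear charges: Ti⁴⁺: 18 e⁻, Z=22, Zr⁴⁺: 36 e⁻, Z=40, Sr²⁺: 36 e⁻, Z=38, Rb⁺: 36 e⁻, Z=37, Br⁻: 36 e⁻, Z=35, I⁻: 54 e⁻, Z=53. Ti⁴⁺ < Zr⁴⁺ (same group, 1 shell fewer); Zr⁴⁺ < Sr²⁺ (isoelectronic, higher Z=40 is smaller); Sr²⁺ < Rb⁺ (isoelectronic, higher Z=38 is smaller); Rb⁺ < Br⁻ (isoelectronic, higher Z=37 is smaller); Br⁻ < I⁻ (same group, 1 shell fewer).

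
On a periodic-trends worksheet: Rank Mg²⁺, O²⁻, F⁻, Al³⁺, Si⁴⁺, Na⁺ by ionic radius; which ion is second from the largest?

Each ion has 10 electrons. The ranking follows nuclear charge in reverse — greater Z gives a smaller radius. Si⁴⁺ (Z=14), Al³⁺ (Z=13), Mg²⁺ (Z=12), Na⁺ (Z=11), F⁻ (Z=9), O²⁻ (Z=8).
That gives Si⁴⁺ < Al³⁺ < Mg²⁺ < Na⁺ < F⁻ < O²⁻. From the largest end, number 2 is F⁻.

F⁻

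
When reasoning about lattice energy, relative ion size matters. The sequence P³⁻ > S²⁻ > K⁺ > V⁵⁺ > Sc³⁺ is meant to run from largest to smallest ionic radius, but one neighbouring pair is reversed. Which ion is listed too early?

V⁵⁺

The pair V⁵⁺, Sc³⁺ is the wrong way round — both have 18 electrons but Z(V)=23 > Z(Sc)=21, so V⁵⁺ should be the smaller of the two. All other adjacent pairs agree with periodic trends, so V⁵⁺ is the misplaced ion.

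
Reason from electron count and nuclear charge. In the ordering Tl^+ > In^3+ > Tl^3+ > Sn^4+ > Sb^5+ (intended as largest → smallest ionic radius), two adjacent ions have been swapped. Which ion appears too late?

Tl^3+

The pair In^3+, Tl^3+ is the wrong way round — both in group 13 with the same charge; In^3+ (period 5) has the smaller radius. All other adjacent pairs agree with periodic trends, so Tl^3+ is the misplaced ion.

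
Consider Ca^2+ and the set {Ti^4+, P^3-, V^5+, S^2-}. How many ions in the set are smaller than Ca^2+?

2

Isoelectronic series (18 e⁻ each). Size is set by nuclear charge: more protons means a smaller ion. V^5+ (Z=23), Ti^4+ (Z=22), Ca^2+ (Z=20), S^2- (Z=16), P^3- (Z=15).
Placing each against Ca^2+: smaller — V^5+, Ti^4+; larger — S^2-, P^3-. Count: 2.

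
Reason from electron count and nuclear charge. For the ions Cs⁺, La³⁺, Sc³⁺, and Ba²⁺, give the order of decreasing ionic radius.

Electron counts and nuclear charges: Sc³⁺ (Z=21, 18 e⁻), La³⁺ (Z=57, 54 e⁻), Ba²⁺ (Z=56, 54 e⁻), Cs⁺ (Z=55, 54 e⁻). Sc³⁺ < La³⁺ (same group, period 4 vs 6); La³⁺ < Ba²⁺ (isoelectronic, higher Z=57 is smaller); Ba²⁺ < Cs⁺ (both 54 e⁻, Z=56>55).

Cs⁺ > Ba²⁺ > La³⁺ > Sc³⁺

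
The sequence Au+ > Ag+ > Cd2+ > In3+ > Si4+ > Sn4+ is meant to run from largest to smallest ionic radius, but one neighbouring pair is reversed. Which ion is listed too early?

The pair Si4+, Sn4+ is the wrong way round — same group and charge — period 3 sits above period 5, so Si4+ is smaller. All other adjacent pairs agree with periodic trends, so Si4+ is the misplaced ion.

Si4+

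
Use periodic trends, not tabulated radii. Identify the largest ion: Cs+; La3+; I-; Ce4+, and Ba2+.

I-

Each ion has 54 electrons. The ranking follows nuclear charge in reverse — greater Z gives a smaller radius. Ce4+ (Z=58), La3+ (Z=57), Ba2+ (Z=56), Cs+ (Z=55), I- (Z=53).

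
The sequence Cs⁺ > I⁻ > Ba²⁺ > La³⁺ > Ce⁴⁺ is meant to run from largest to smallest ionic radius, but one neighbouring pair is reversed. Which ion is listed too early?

Cs⁺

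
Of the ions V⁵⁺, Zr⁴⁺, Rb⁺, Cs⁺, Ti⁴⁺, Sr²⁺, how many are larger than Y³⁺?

3

Electron counts and nuclear charges: V⁵⁺: 18 e⁻, Z=23, Ti⁴⁺: 18 e⁻, Z=22, Zr⁴⁺: 36 e⁻, Z=40, Y³⁺: 36 e⁻, Z=39, Sr²⁺: 36 e⁻, Z=38, Rb⁺: 36 e⁻, Z=37, Cs⁺: 54 e⁻, Z=55. V⁵⁺ < Ti⁴⁺ (isoelectronic, higher Z=23 is smaller); Ti⁴⁺ < Zr⁴⁺ (same group, 1 shell fewer); Zr⁴⁺ < Y³⁺ (isoelectronic, higher Z=40 is smaller); Y³⁺ < Sr²⁺ (isoelectronic, higher Z=39 is smaller); Sr²⁺ < Rb⁺ (isoelectronic, higher Z=38 is smaller); Rb⁺ < Cs⁺ (same group, 1 shell fewer).
Ordering all of them (including Y³⁺) by radius gives V⁵⁺ < Ti⁴⁺ < Zr⁴⁺ < Y³⁺ < Sr²⁺ < Rb⁺ < Cs⁺. That's 3.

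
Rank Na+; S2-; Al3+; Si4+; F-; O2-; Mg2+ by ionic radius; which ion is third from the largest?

F-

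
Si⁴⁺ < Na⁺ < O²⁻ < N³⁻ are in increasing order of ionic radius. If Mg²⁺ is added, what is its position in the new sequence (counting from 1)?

All of these have 10 electrons (isoelectronic). With the same electron cloud, the ion with the most protons pulls it in tightest. Nuclear charges: Si⁴⁺ (Z=14), Mg²⁺ (Z=12), Na⁺ (Z=11), O²⁻ (Z=8), N³⁻ (Z=7). Highest Z is smallest.
Merged order: Si⁴⁺ < Mg²⁺ < Na⁺ < O²⁻ < N³⁻ — Mg²⁺ is number 2.

2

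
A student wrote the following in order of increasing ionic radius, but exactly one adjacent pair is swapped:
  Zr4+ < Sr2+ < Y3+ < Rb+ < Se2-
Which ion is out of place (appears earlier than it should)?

Sr2+

The pair Sr2+, Y3+ is the wrong way round — Y3+ and Sr2+ share 36 electrons; the higher nuclear charge on Y (Z=39) contracts it more, so Y3+ < Sr2+. All other adjacent pairs agree with periodic trends, so Sr2+ is the misplaced ion.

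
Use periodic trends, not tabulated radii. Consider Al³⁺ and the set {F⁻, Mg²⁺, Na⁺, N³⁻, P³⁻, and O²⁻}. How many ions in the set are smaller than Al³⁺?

Electron counts and nuclear charges: Al³⁺: 10 e⁻, Z=13, Mg²⁺: 10 e⁻, Z=12, Na⁺: 10 e⁻, Z=11, F⁻: 10 e⁻, Z=9, O²⁻: 10 e⁻, Z=8, N³⁻: 10 e⁻, Z=7, P³⁻: 18 e⁻, Z=15. Al³⁺ < Mg²⁺ (both 10 e⁻, Z=13>12); Mg²⁺ < Na⁺ (both 10 e⁻, Z=12>11); Na⁺ < F⁻ (both 10 e⁻, Z=11>9); F⁻ < O²⁻ (isoelectronic, higher Z=9 is smaller); O²⁻ < N³⁻ (both 10 e⁻, Z=8>7); N³⁻ < P³⁻ (same group, period 2 vs 3).
Overall: Al³⁺ < Mg²⁺ < Na⁺ < F⁻ < O²⁻ < N³⁻ < P³⁻. Al³⁺ has 0 below it and 6 above. Count: 0.

0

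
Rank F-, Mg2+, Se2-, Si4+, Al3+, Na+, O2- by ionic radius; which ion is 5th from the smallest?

F-

Work out protons and electrons: Si4+ (Z=14, 10 e⁻), Al3+ (Z=13, 10 e⁻), Mg2+ (Z=12, 10 e⁻), Na+ (Z=11, 10 e⁻), F- (Z=9, 10 e⁻), O2- (Z=8, 10 e⁻), Se2- (Z=34, 36 e⁻). Si4+ < Al3+ (both 10 e⁻, Z=14>13); Al3+ < Mg2+ (both 10 e⁻, Z=13>12); Mg2+ < Na+ (both 10 e⁻, Z=12>11); Na+ < F- (isoelectronic, higher Z=11 is smaller); F- < O2- (both 10 e⁻, Z=9>8); O2- < Se2- (same group, period 2 vs 4).
That gives Si4+ < Al3+ < Mg2+ < Na+ < F- < O2- < Se2-. From the smallest end, number 5 is F-.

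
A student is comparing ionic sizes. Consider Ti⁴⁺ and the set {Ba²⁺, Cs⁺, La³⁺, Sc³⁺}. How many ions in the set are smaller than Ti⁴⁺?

0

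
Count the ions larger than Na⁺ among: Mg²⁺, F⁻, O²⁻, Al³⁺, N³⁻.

Each ion has 10 electrons. The ranking follows nuclear charge in reverse — greater Z gives a smaller radius. Al³⁺ (Z=13), Mg²⁺ (Z=12), Na⁺ (Z=11), F⁻ (Z=9), O²⁻ (Z=8), N³⁻ (Z=7).
Ordering all of them (including Na⁺) by radius gives Al³⁺ < Mg²⁺ < Na⁺ < F⁻ < O²⁻ < N³⁻. So 3 are larger.

3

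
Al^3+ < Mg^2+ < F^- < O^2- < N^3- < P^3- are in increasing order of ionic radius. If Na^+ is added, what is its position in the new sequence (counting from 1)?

3

Electron counts and nuclear charges: Al^3+ (Z=13, 10 e⁻), Mg^2+ (Z=12, 10 e⁻), Na^+ (Z=11, 10 e⁻), F^- (Z=9, 10 e⁻), O^2- (Z=8, 10 e⁻), N^3- (Z=7, 10 e⁻), P^3- (Z=15, 18 e⁻). Al^3+ < Mg^2+ (both 10 e⁻, Z=13>12); Mg^2+ < Na^+ (isoelectronic, higher Z=12 is smaller); Na^+ < F^- (isoelectronic, higher Z=11 is smaller); F^- < O^2- (both 10 e⁻, Z=9>8); O^2- < N^3- (isoelectronic, higher Z=8 is smaller); N^3- < P^3- (same group, period 2 vs 3).
With Na^+ included the full order is Al^3+ < Mg^2+ < Na^+ < F^- < O^2- < N^3- < P^3-, so it takes position 3.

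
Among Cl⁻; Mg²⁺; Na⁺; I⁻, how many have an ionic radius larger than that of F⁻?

Tabulating Z and e⁻: Mg²⁺ (Z=12, 10 e⁻), Na⁺ (Z=11, 10 e⁻), F⁻ (Z=9, 10 e⁻), Cl⁻ (Z=17, 18 e⁻), I⁻ (Z=53, 54 e⁻). Mg²⁺ < Na⁺ (isoelectronic, higher Z=12 is smaller); Na⁺ < F⁻ (both 10 e⁻, Z=11>9); F⁻ < Cl⁻ (same group, 1 shell fewer); Cl⁻ < I⁻ (same group, 2 shells fewer).
Ordering all of them (including F⁻) by radius gives Mg²⁺ < Na⁺ < F⁻ < Cl⁻ < I⁻. So 2 are larger.

2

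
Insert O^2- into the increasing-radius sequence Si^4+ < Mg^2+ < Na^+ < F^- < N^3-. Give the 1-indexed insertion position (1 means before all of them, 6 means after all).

Each ion has 10 electrons. The ranking follows nuclear charge in reverse — greater Z gives a smaller radius. Si^4+ (Z=14), Mg^2+ (Z=12), Na^+ (Z=11), F^- (Z=9), O^2- (Z=8), N^3- (Z=7).
Merged order: Si^4+ < Mg^2+ < Na^+ < F^- < O^2- < N^3- — O^2- is number 5.

5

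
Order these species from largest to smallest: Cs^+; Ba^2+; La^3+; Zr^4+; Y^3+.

Cs^+ > Ba^2+ > La^3+ > Y^3+ > Zr^4+

First list Z and electron count for each: Zr^4+ has 36 e⁻ (Z=40), Y^3+ has 36 e⁻ (Z=39), La^3+ has 54 e⁻ (Z=57), Ba^2+ has 54 e⁻ (Z=56), Cs^+ has 54 e⁻ (Z=55). Zr^4+ < Y^3+ (isoelectronic, higher Z=40 is smaller); Y^3+ < La^3+ (same group, period 5 vs 6); La^3+ < Ba^2+ (both 54 e⁻, Z=57>56); Ba^2+ < Cs^+ (both 54 e⁻, Z=56>55).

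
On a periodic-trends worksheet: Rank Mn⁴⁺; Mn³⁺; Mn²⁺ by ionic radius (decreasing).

These are all Mn ions. Removing more electrons (higher positive charge) pulls the remaining electrons in closer, so Mn⁴⁺ is smallest and Mn²⁺ is largest.

Mn²⁺ > Mn³⁺ > Mn⁴⁺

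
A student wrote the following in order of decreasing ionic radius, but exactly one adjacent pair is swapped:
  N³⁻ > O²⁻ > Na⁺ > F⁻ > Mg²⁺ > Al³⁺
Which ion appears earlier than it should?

Compare adjacent ions: they are isoelectronic (10 e⁻) and Na has more protons than F (11 vs 9), making Na⁺ smaller — yet in this decreasing list Na⁺ sits before F⁻. Nothing else is reversed, so Na⁺ should move one place to the right.

Na⁺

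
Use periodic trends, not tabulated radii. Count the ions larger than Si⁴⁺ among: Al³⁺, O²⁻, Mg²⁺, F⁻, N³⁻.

All of these have 10 electrons (isoelectronic). With the same electron cloud, the ion with the most protons pulls it in tightest. Nuclear charges: Si⁴⁺ (Z=14), Al³⁺ (Z=13), Mg²⁺ (Z=12), F⁻ (Z=9), O²⁻ (Z=8), N³⁻ (Z=7). Highest Z is smallest.
Placing each against Si⁴⁺: smaller — none; larger — Al³⁺, Mg²⁺, F⁻, O²⁻, N³⁻. So 5 are larger.

5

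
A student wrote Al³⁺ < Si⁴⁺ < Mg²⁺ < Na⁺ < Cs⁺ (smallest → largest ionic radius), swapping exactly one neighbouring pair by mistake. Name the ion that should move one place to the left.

Si⁴⁺

Compare adjacent ions: they are isoelectronic (10 e⁻) and Si has more protons than Al (14 vs 13), making Si⁴⁺ smaller — yet in this increasing list Al³⁺ sits before Si⁴⁺. Nothing else is reversed, so Si⁴⁺ should move one place to the left.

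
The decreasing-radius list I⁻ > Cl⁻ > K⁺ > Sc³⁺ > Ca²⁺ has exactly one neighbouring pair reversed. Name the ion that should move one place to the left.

Check each adjacent pair. Sc³⁺ and Ca²⁺ are reversed: they are isoelectronic (18 e⁻) and Sc has more protons than Ca (21 vs 20), making Sc³⁺ smaller. No other neighbouring pair contradicts the periodic trends, so Ca²⁺ is the ion listed too late.

Ca²⁺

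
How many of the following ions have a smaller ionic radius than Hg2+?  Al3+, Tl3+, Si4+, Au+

Tabulating Z and e⁻: Si4+ (Z=14, 10 e⁻), Al3+ (Z=13, 10 e⁻), Tl3+ (Z=81, 78 e⁻), Hg2+ (Z=80, 78 e⁻), Au+ (Z=79, 78 e⁻). Si4+ < Al3+ (both 10 e⁻, Z=14>13); Al3+ < Tl3+ (same group, 3 shells fewer); Tl3+ < Hg2+ (both 78 e⁻, Z=81>80); Hg2+ < Au+ (both 78 e⁻, Z=80>79).
Relative to Hg2+, the ions that are smaller are Si4+, Al3+, Tl3+. Count: 3.

3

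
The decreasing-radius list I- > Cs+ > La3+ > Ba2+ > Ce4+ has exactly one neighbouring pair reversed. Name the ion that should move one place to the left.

Ba2+

Scanning neighbour by neighbour, only La3+/Ba2+ violates a trend: La3+ and Ba2+ share 54 electrons; the higher nuclear charge on La (Z=57) contracts it more, so La3+ < Ba2+. That makes Ba2+ the one sitting a position late relative to where it belongs.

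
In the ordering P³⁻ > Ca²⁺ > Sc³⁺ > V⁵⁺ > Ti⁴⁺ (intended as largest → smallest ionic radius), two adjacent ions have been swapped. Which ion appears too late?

Scanning neighbour by neighbour, only V⁵⁺/Ti⁴⁺ violates a trend: both have 18 electrons but Z(V)=23 > Z(Ti)=22, so V⁵⁺ should be the smaller of the two. That makes Ti⁴⁺ the one sitting a position late relative to where it belongs.

Ti⁴⁺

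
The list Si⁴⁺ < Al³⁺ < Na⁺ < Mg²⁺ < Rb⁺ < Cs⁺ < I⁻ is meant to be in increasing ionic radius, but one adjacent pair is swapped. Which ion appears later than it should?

Check each adjacent pair. Na⁺ and Mg²⁺ are reversed: both have 10 electrons but Z(Mg)=12 > Z(Na)=11, so Mg²⁺ should be the smaller of the two. No other neighbouring pair contradicts the periodic trends, so Mg²⁺ is the ion listed too late.

Mg²⁺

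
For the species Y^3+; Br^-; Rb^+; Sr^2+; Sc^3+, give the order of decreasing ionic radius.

Work out protons and electrons: Sc^3+: 18 e⁻, Z=21, Y^3+: 36 e⁻, Z=39, Sr^2+: 36 e⁻, Z=38, Rb^+: 36 e⁻, Z=37, Br^-: 36 e⁻, Z=35. Sc^3+ < Y^3+ (same group, period 4 vs 5); Y^3+ < Sr^2+ (isoelectronic, higher Z=39 is smaller); Sr^2+ < Rb^+ (isoelectronic, higher Z=38 is smaller); Rb^+ < Br^- (isoelectronic, higher Z=37 is smaller).

Br^- > Rb^+ > Sr^2+ > Y^3+ > Sc^3+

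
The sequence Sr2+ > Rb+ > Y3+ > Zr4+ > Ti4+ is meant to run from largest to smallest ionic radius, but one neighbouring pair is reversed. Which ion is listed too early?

Sr2+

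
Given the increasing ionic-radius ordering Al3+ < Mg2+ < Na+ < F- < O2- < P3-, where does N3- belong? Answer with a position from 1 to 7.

First list Z and electron count for each: Al3+ (Z=13, 10 e⁻), Mg2+ (Z=12, 10 e⁻), Na+ (Z=11, 10 e⁻), F- (Z=9, 10 e⁻), O2- (Z=8, 10 e⁻), N3- (Z=7, 10 e⁻), P3- (Z=15, 18 e⁻). Al3+ < Mg2+ (isoelectronic, higher Z=13 is smaller); Mg2+ < Na+ (both 10 e⁻, Z=12>11); Na+ < F- (both 10 e⁻, Z=11>9); F- < O2- (isoelectronic, higher Z=9 is smaller); O2- < N3- (isoelectronic, higher Z=8 is smaller); N3- < P3- (same group, period 2 vs 3).
With N3- included the full order is Al3+ < Mg2+ < Na+ < F- < O2- < N3- < P3-, so it takes position 6.

6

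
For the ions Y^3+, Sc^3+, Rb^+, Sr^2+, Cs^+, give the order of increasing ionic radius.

Sc^3+ < Y^3+ < Sr^2+ < Rb^+ < Cs^+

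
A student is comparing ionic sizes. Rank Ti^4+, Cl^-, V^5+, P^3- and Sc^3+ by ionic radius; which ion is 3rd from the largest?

Sc^3+

Isoelectronic series (18 e⁻ each). Size is set by nuclear charge: more protons means a smaller ion. V^5+ (Z=23), Ti^4+ (Z=22), Sc^3+ (Z=21), Cl^- (Z=17), P^3- (Z=15).
So the order is V^5+ < Ti^4+ < Sc^3+ < Cl^- < P^3-; the 3rd-largest ion is Sc^3+.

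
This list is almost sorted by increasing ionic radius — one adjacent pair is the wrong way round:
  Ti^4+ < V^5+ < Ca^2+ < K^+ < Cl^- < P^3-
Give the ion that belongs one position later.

The pair Ti^4+, V^5+ is the wrong way round — they are isoelectronic (18 e⁻) and V has more protons than Ti (23 vs 22), making V^5+ smaller. All other adjacent pairs agree with periodic trends, so Ti^4+ is the misplaced ion.

Ti^4+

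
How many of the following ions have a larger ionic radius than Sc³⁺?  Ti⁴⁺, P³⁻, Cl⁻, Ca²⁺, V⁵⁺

Isoelectronic series (18 e⁻ each). Size is set by nuclear charge: more protons means a smaller ion. V⁵⁺ (Z=23), Ti⁴⁺ (Z=22), Sc³⁺ (Z=21), Ca²⁺ (Z=20), Cl⁻ (Z=17), P³⁻ (Z=15).
Placing each against Sc³⁺: smaller — V⁵⁺, Ti⁴⁺; larger — Ca²⁺, Cl⁻, P³⁻. So 3 are larger.

3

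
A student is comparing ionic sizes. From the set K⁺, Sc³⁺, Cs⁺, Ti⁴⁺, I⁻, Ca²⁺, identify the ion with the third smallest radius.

Ti⁴⁺ (Z=22, 18 e⁻), Sc³⁺ (Z=21, 18 e⁻), Ca²⁺ (Z=20, 18 e⁻), K⁺ (Z=19, 18 e⁻), Cs⁺ (Z=55, 54 e⁻), I⁻ (Z=53, 54 e⁻). Ti⁴⁺ < Sc³⁺ (isoelectronic, higher Z=22 is smaller); Sc³⁺ < Ca²⁺ (both 18 e⁻, Z=21>20); Ca²⁺ < K⁺ (both 18 e⁻, Z=20>19); K⁺ < Cs⁺ (same group, 2 shells fewer); Cs⁺ < I⁻ (both 54 e⁻, Z=55>53).
So the order is Ti⁴⁺ < Sc³⁺ < Ca²⁺ < K⁺ < Cs⁺ < I⁻; the 3rd-smallest ion is Ca²⁺.

Ca²⁺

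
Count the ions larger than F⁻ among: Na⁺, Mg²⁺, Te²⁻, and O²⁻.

First list Z and electron count for each: Mg²⁺: 10 e⁻, Z=12, Na⁺: 10 e⁻, Z=11, F⁻: 10 e⁻, Z=9, O²⁻: 10 e⁻, Z=8, Te²⁻: 54 e⁻, Z=52. Mg²⁺ < Na⁺ (both 10 e⁻, Z=12>11); Na⁺ < F⁻ (isoelectronic, higher Z=11 is smaller); F⁻ < O²⁻ (both 10 e⁻, Z=9>8); O²⁻ < Te²⁻ (same group, period 2 vs 5).
Placing each against F⁻: smaller — Mg²⁺, Na⁺; larger — O²⁻, Te²⁻. Count: 2.

2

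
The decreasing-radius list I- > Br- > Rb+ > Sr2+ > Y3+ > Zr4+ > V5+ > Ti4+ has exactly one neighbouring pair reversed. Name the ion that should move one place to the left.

Check each adjacent pair. V5+ and Ti4+ are reversed: they are isoelectronic (18 e⁻) and V has more protons than Ti (23 vs 22), making V5+ smaller. No other neighbouring pair contradicts the periodic trends, so Ti4+ is the ion listed too late.

Ti4+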